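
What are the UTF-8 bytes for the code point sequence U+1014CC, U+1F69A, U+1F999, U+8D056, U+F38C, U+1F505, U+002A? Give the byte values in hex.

U+1014CC: 4-byte form → F4 81 93 8C.
U+1F69A: 4-byte form → F0 9F 9A 9A.
U+1F999: 4-byte form → F0 9F A6 99.
U+8D056: 4-byte form → F2 8D 81 96.
U+F38C: 3-byte form → EF 8E 8C.
U+1F505: 4-byte form → F0 9F 94 85.
U+002A: 1-byte form → 2A.
Concatenated (24 bytes): F4 81 93 8C F0 9F 9A 9A F0 9F A6 99 F2 8D 81 96 EF 8E 8C F0 9F 94 85 2A.

F4 81 93 8C F0 9F 9A 9A F0 9F A6 99 F2 8D 81 96 EF 8E 8C F0 9F 94 85 2A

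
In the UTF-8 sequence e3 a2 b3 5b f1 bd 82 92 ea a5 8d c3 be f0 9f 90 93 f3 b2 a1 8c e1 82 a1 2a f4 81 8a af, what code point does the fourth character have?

U+A94D

Offset 0: leading byte 0xE3 = 11100011 → 3-byte char #1 = E3 A2 B3.
Offset 3: leading byte 0x5B = 01011011 → 1-byte char #2 = 5B.
Offset 4: leading byte 0xF1 = 11110001 → 4-byte char #3 = F1 BD 82 92.
Offset 8: leading byte 0xEA = 11101010 → 3-byte char #4 = EA A5 8D.
Leading byte 0xEA = 11101010 matches 1110xxxx → 3-byte sequence.
Byte 1: 0xEA = 11101010, payload 1010 (4 bits).
Byte 2: 0xA5 = 10100101 (10xxxxxx ✓), payload 100101.
Byte 3: 0x8D = 10001101 (10xxxxxx ✓), payload 001101.
Concatenate: 1010100101001101 = 0xA94D (16 bits → U+A94D).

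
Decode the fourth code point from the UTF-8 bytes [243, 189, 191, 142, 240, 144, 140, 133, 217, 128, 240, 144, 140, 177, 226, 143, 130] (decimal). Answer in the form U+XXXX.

U+10331

Offset 0: leading byte 0xF3 = 11110011 → 4-byte char #1 = F3 BD BF 8E.
Offset 4: leading byte 0xF0 = 11110000 → 4-byte char #2 = F0 90 8C 85.
Offset 8: leading byte 0xD9 = 11011001 → 2-byte char #3 = D9 80.
Offset 10: leading byte 0xF0 = 11110000 → 4-byte char #4 = F0 90 8C B1.
Leading byte 0xF0 = 11110000 matches 11110xxx → 4-byte sequence.
Byte 1: 0xF0 = 11110000, payload 000 (3 bits).
Byte 2: 0x90 = 10010000 (10xxxxxx ✓), payload 010000.
Byte 3: 0x8C = 10001100 (10xxxxxx ✓), payload 001100.
Byte 4: 0xB1 = 10110001 (10xxxxxx ✓), payload 110001.
Concatenate: 000010000001100110001 = 0x10331 (21 bits → U+10331).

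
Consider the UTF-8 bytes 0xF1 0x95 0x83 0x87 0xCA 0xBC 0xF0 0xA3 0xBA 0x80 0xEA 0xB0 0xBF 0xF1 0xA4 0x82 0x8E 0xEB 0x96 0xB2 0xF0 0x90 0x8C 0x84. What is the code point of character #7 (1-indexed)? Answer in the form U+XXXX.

U+10304

Offset 0: leading byte 0xF1 = 11110001 → 4-byte char #1 = F1 95 83 87.
Offset 4: leading byte 0xCA = 11001010 → 2-byte char #2 = CA BC.
Offset 6: leading byte 0xF0 = 11110000 → 4-byte char #3 = F0 A3 BA 80.
Offset 10: leading byte 0xEA = 11101010 → 3-byte char #4 = EA B0 BF.
Offset 13: leading byte 0xF1 = 11110001 → 4-byte char #5 = F1 A4 82 8E.
Offset 17: leading byte 0xEB = 11101011 → 3-byte char #6 = EB 96 B2.
Offset 20: leading byte 0xF0 = 11110000 → 4-byte char #7 = F0 90 8C 84.
Leading byte 0xF0 = 11110000 matches 11110xxx → 4-byte sequence.
Byte 1: 0xF0 = 11110000, payload 000 (3 bits).
Byte 2: 0x90 = 10010000 (10xxxxxx ✓), payload 010000.
Byte 3: 0x8C = 10001100 (10xxxxxx ✓), payload 001100.
Byte 4: 0x84 = 10000100 (10xxxxxx ✓), payload 000100.
Concatenate: 000010000001100000100 = 0x10304 (21 bits → U+10304).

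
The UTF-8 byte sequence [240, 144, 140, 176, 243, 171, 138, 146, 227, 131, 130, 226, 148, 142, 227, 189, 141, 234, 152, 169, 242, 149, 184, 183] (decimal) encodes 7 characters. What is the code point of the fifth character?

Offset 0: leading byte 0xF0 = 11110000 → 4-byte char #1 = F0 90 8C B0.
Offset 4: leading byte 0xF3 = 11110011 → 4-byte char #2 = F3 AB 8A 92.
Offset 8: leading byte 0xE3 = 11100011 → 3-byte char #3 = E3 83 82.
Offset 11: leading byte 0xE2 = 11100010 → 3-byte char #4 = E2 94 8E.
Offset 14: leading byte 0xE3 = 11100011 → 3-byte char #5 = E3 BD 8D.
Leading byte 0xE3 = 11100011 matches 1110xxxx → 3-byte sequence.
Byte 1: 0xE3 = 11100011, payload 0011 (4 bits).
Byte 2: 0xBD = 10111101 (10xxxxxx ✓), payload 111101.
Byte 3: 0x8D = 10001101 (10xxxxxx ✓), payload 001101.
Concatenate: 0011111101001101 = 0x3F4D (16 bits → U+3F4D).

U+3F4D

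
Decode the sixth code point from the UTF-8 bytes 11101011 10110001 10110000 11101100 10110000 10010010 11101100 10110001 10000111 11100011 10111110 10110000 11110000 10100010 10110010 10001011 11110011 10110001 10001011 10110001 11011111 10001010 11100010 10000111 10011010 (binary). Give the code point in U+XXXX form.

Offset 0: leading byte 0xEB = 11101011 → 3-byte char #1 = EB B1 B0.
Offset 3: leading byte 0xEC = 11101100 → 3-byte char #2 = EC B0 92.
Offset 6: leading byte 0xEC = 11101100 → 3-byte char #3 = EC B1 87.
Offset 9: leading byte 0xE3 = 11100011 → 3-byte char #4 = E3 BE B0.
Offset 12: leading byte 0xF0 = 11110000 → 4-byte char #5 = F0 A2 B2 8B.
Offset 16: leading byte 0xF3 = 11110011 → 4-byte char #6 = F3 B1 8B B1.
Leading byte 0xF3 = 11110011 matches 11110xxx → 4-byte sequence.
Byte 1: 0xF3 = 11110011, payload 011 (3 bits).
Byte 2: 0xB1 = 10110001 (10xxxxxx ✓), payload 110001.
Byte 3: 0x8B = 10001011 (10xxxxxx ✓), payload 001011.
Byte 4: 0xB1 = 10110001 (10xxxxxx ✓), payload 110001.
Concatenate: 011110001001011110001 = 0xF12F1 (21 bits → U+F12F1).

U+F12F1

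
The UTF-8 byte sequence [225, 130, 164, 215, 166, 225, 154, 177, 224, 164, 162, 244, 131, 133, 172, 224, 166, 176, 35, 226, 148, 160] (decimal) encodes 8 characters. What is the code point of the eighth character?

Offset 0: leading byte 0xE1 = 11100001 → 3-byte char #1 = E1 82 A4.
Offset 3: leading byte 0xD7 = 11010111 → 2-byte char #2 = D7 A6.
Offset 5: leading byte 0xE1 = 11100001 → 3-byte char #3 = E1 9A B1.
Offset 8: leading byte 0xE0 = 11100000 → 3-byte char #4 = E0 A4 A2.
Offset 11: leading byte 0xF4 = 11110100 → 4-byte char #5 = F4 83 85 AC.
Offset 15: leading byte 0xE0 = 11100000 → 3-byte char #6 = E0 A6 B0.
Offset 18: leading byte 0x23 = 00100011 → 1-byte char #7 = 23.
Offset 19: leading byte 0xE2 = 11100010 → 3-byte char #8 = E2 94 A0.
Leading byte 0xE2 = 11100010 matches 1110xxxx → 3-byte sequence.
Byte 1: 0xE2 = 11100010, payload 0010 (4 bits).
Byte 2: 0x94 = 10010100 (10xxxxxx ✓), payload 010100.
Byte 3: 0xA0 = 10100000 (10xxxxxx ✓), payload 100000.
Concatenate: 0010010100100000 = 0x2520 (16 bits → U+2520).

U+2520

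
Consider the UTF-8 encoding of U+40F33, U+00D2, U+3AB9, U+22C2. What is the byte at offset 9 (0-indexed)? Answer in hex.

U+40F33 → 4-byte form F1 80 BC B3 at offsets 0–3.
U+00D2 → 2-byte form C3 92 at offsets 4–5.
U+3AB9 → 3-byte form E3 AA B9 at offsets 6–8.
U+22C2 → 3-byte form E2 8B 82 at offsets 9–11.
Offset 9 falls in char 4's range; it's byte 1 of E2 8B 82 = 0xE2.

0xE2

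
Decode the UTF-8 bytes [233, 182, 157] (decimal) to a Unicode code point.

Leading byte 0xE9 = 11101001 matches 1110xxxx → 3-byte sequence.
Byte 1: 0xE9 = 11101001, payload 1001 (4 bits).
Byte 2: 0xB6 = 10110110 (10xxxxxx ✓), payload 110110.
Byte 3: 0x9D = 10011101 (10xxxxxx ✓), payload 011101.
Concatenate: 1001110110011101 = 0x9D9D (16 bits → U+9D9D).

U+9D9D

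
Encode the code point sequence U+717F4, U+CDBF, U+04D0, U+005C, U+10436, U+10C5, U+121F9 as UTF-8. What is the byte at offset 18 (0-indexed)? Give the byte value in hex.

0x92

U+717F4 → 4-byte form F1 B1 9F B4 at offsets 0–3.
U+CDBF → 3-byte form EC B6 BF at offsets 4–6.
U+04D0 → 2-byte form D3 90 at offsets 7–8.
U+005C → 1-byte form 5C at offsets 9–9.
U+10436 → 4-byte form F0 90 90 B6 at offsets 10–13.
U+10C5 → 3-byte form E1 83 85 at offsets 14–16.
U+121F9 → 4-byte form F0 92 87 B9 at offsets 17–20.
Offset 18 falls in char 7's range; it's byte 2 of F0 92 87 B9 = 0x92.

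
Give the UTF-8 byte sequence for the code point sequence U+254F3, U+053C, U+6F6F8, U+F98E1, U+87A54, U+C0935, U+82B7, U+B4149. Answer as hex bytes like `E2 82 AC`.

F0 A5 93 B3 D4 BC F1 AF 9B B8 F3 B9 A3 A1 F2 87 A9 94 F3 80 A4 B5 E8 8A B7 F2 B4 85 89

U+254F3: 4-byte form → F0 A5 93 B3.
U+053C: 2-byte form → D4 BC.
U+6F6F8: 4-byte form → F1 AF 9B B8.
U+F98E1: 4-byte form → F3 B9 A3 A1.
U+87A54: 4-byte form → F2 87 A9 94.
U+C0935: 4-byte form → F3 80 A4 B5.
U+82B7: 3-byte form → E8 8A B7.
U+B4149: 4-byte form → F2 B4 85 89.
Concatenated (29 bytes): F0 A5 93 B3 D4 BC F1 AF 9B B8 F3 B9 A3 A1 F2 87 A9 94 F3 80 A4 B5 E8 8A B7 F2 B4 85 89.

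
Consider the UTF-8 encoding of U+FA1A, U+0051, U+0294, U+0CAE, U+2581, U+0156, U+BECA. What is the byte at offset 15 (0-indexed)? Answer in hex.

0xBB

U+FA1A → 3-byte form EF A8 9A at offsets 0–2.
U+0051 → 1-byte form 51 at offsets 3–3.
U+0294 → 2-byte form CA 94 at offsets 4–5.
U+0CAE → 3-byte form E0 B2 AE at offsets 6–8.
U+2581 → 3-byte form E2 96 81 at offsets 9–11.
U+0156 → 2-byte form C5 96 at offsets 12–13.
U+BECA → 3-byte form EB BB 8A at offsets 14–16.
Offset 15 falls in char 7's range; it's byte 2 of EB BB 8A = 0xBB.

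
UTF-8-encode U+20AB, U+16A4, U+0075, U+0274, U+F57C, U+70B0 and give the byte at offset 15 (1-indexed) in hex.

0xB0

1-indexed offset 15 is 0-indexed offset 14.
U+20AB → 3-byte form E2 82 AB at offsets 0–2.
U+16A4 → 3-byte form E1 9A A4 at offsets 3–5.
U+0075 → 1-byte form 75 at offsets 6–6.
U+0274 → 2-byte form C9 B4 at offsets 7–8.
U+F57C → 3-byte form EF 95 BC at offsets 9–11.
U+70B0 → 3-byte form E7 82 B0 at offsets 12–14.
Offset 14 falls in char 6's range; it's byte 3 of E7 82 B0 = 0xB0.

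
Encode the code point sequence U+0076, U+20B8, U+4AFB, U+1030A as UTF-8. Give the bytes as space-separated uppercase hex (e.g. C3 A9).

U+0076: 1-byte form → 76.
U+20B8: 3-byte form → E2 82 B8.
U+4AFB: 3-byte form → E4 AB BB.
U+1030A: 4-byte form → F0 90 8C 8A.
Concatenated (11 bytes): 76 E2 82 B8 E4 AB BB F0 90 8C 8A.

76 E2 82 B8 E4 AB BB F0 90 8C 8A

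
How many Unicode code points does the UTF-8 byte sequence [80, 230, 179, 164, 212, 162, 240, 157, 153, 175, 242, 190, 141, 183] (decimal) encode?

Byte at offset 0: 0x50 = 01010000 → 1-byte char (#1). Advance 1.
Byte at offset 1: 0xE6 = 11100110 → 3-byte char (#2). Advance 3.
Byte at offset 4: 0xD4 = 11010100 → 2-byte char (#3). Advance 2.
Byte at offset 6: 0xF0 = 11110000 → 4-byte char (#4). Advance 4.
Byte at offset 10: 0xF2 = 11110010 → 4-byte char (#5). Advance 4.
Reached end at offset 14 after 5 code points.

5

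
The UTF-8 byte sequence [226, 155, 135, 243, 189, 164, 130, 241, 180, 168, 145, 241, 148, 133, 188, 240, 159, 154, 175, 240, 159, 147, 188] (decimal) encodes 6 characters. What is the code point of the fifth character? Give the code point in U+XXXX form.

U+1F6AF

Offset 0: leading byte 0xE2 = 11100010 → 3-byte char #1 = E2 9B 87.
Offset 3: leading byte 0xF3 = 11110011 → 4-byte char #2 = F3 BD A4 82.
Offset 7: leading byte 0xF1 = 11110001 → 4-byte char #3 = F1 B4 A8 91.
Offset 11: leading byte 0xF1 = 11110001 → 4-byte char #4 = F1 94 85 BC.
Offset 15: leading byte 0xF0 = 11110000 → 4-byte char #5 = F0 9F 9A AF.
Leading byte 0xF0 = 11110000 matches 11110xxx → 4-byte sequence.
Byte 1: 0xF0 = 11110000, payload 000 (3 bits).
Byte 2: 0x9F = 10011111 (10xxxxxx ✓), payload 011111.
Byte 3: 0x9A = 10011010 (10xxxxxx ✓), payload 011010.
Byte 4: 0xAF = 10101111 (10xxxxxx ✓), payload 101111.
Concatenate: 000011111011010101111 = 0x1F6AF (21 bits → U+1F6AF).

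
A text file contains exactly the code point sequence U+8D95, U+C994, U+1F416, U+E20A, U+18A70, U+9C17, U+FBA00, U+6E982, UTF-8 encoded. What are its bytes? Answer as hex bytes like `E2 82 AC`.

E8 B6 95 EC A6 94 F0 9F 90 96 EE 88 8A F0 98 A9 B0 E9 B0 97 F3 BB A8 80 F1 AE A6 82

U+8D95: 3-byte form → E8 B6 95.
U+C994: 3-byte form → EC A6 94.
U+1F416: 4-byte form → F0 9F 90 96.
U+E20A: 3-byte form → EE 88 8A.
U+18A70: 4-byte form → F0 98 A9 B0.
U+9C17: 3-byte form → E9 B0 97.
U+FBA00: 4-byte form → F3 BB A8 80.
U+6E982: 4-byte form → F1 AE A6 82.
Concatenated (28 bytes): E8 B6 95 EC A6 94 F0 9F 90 96 EE 88 8A F0 98 A9 B0 E9 B0 97 F3 BB A8 80 F1 AE A6 82.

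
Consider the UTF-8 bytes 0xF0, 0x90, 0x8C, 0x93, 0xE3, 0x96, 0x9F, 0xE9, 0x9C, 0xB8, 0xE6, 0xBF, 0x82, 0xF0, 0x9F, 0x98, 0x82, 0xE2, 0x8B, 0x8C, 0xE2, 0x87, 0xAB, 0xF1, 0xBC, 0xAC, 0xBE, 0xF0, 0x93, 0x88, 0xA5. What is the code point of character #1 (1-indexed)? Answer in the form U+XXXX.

U+10313

Offset 0: leading byte 0xF0 = 11110000 → 4-byte char #1 = F0 90 8C 93.
Leading byte 0xF0 = 11110000 matches 11110xxx → 4-byte sequence.
Byte 1: 0xF0 = 11110000, payload 000 (3 bits).
Byte 2: 0x90 = 10010000 (10xxxxxx ✓), payload 010000.
Byte 3: 0x8C = 10001100 (10xxxxxx ✓), payload 001100.
Byte 4: 0x93 = 10010011 (10xxxxxx ✓), payload 010011.
Concatenate: 000010000001100010011 = 0x10313 (21 bits → U+10313).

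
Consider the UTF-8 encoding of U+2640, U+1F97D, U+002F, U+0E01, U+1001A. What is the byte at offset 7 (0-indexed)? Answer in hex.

0x2F

U+2640 → 3-byte form E2 99 80 at offsets 0–2.
U+1F97D → 4-byte form F0 9F A5 BD at offsets 3–6.
U+002F → 1-byte form 2F at offsets 7–7.
Offset 7 falls in char 3's range; it's byte 1 of 2F = 0x2F.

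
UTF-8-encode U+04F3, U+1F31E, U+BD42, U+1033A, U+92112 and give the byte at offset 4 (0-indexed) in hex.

U+04F3 → 2-byte form D3 B3 at offsets 0–1.
U+1F31E → 4-byte form F0 9F 8C 9E at offsets 2–5.
Offset 4 falls in char 2's range; it's byte 3 of F0 9F 8C 9E = 0x8C.

0x8C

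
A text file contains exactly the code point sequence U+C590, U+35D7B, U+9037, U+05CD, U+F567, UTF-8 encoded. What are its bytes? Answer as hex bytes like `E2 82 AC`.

EC 96 90 F0 B5 B5 BB E9 80 B7 D7 8D EF 95 A7

U+C590: 3-byte form → EC 96 90.
U+35D7B: 4-byte form → F0 B5 B5 BB.
U+9037: 3-byte form → E9 80 B7.
U+05CD: 2-byte form → D7 8D.
U+F567: 3-byte form → EF 95 A7.
Concatenated (15 bytes): EC 96 90 F0 B5 B5 BB E9 80 B7 D7 8D EF 95 A7.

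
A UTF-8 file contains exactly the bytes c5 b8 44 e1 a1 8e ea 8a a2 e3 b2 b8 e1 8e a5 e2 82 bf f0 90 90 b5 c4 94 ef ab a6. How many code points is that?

10

Byte at offset 0: 0xC5 = 11000101 → 2-byte char (#1). Advance 2.
Byte at offset 2: 0x44 = 01000100 → 1-byte char (#2). Advance 1.
Byte at offset 3: 0xE1 = 11100001 → 3-byte char (#3). Advance 3.
Byte at offset 6: 0xEA = 11101010 → 3-byte char (#4). Advance 3.
Byte at offset 9: 0xE3 = 11100011 → 3-byte char (#5). Advance 3.
Byte at offset 12: 0xE1 = 11100001 → 3-byte char (#6). Advance 3.
Byte at offset 15: 0xE2 = 11100010 → 3-byte char (#7). Advance 3.
Byte at offset 18: 0xF0 = 11110000 → 4-byte char (#8). Advance 4.
Byte at offset 22: 0xC4 = 11000100 → 2-byte char (#9). Advance 2.
Byte at offset 24: 0xEF = 11101111 → 3-byte char (#10). Advance 3.
Reached end at offset 27 after 10 code points.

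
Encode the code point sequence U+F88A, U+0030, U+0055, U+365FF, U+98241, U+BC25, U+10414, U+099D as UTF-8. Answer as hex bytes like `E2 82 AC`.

U+F88A: 3-byte form → EF A2 8A.
U+0030: 1-byte form → 30.
U+0055: 1-byte form → 55.
U+365FF: 4-byte form → F0 B6 97 BF.
U+98241: 4-byte form → F2 98 89 81.
U+BC25: 3-byte form → EB B0 A5.
U+10414: 4-byte form → F0 90 90 94.
U+099D: 3-byte form → E0 A6 9D.
Concatenated (23 bytes): EF A2 8A 30 55 F0 B6 97 BF F2 98 89 81 EB B0 A5 F0 90 90 94 E0 A6 9D.

EF A2 8A 30 55 F0 B6 97 BF F2 98 89 81 EB B0 A5 F0 90 90 94 E0 A6 9D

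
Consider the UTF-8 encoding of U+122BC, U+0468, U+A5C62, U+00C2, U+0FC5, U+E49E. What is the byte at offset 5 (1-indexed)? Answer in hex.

0xD1

1-indexed offset 5 is 0-indexed offset 4.
U+122BC → 4-byte form F0 92 8A BC at offsets 0–3.
U+0468 → 2-byte form D1 A8 at offsets 4–5.
Offset 4 falls in char 2's range; it's byte 1 of D1 A8 = 0xD1.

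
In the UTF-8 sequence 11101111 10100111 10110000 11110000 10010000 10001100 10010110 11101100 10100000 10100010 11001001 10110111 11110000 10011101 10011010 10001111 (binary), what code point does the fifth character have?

Offset 0: leading byte 0xEF = 11101111 → 3-byte char #1 = EF A7 B0.
Offset 3: leading byte 0xF0 = 11110000 → 4-byte char #2 = F0 90 8C 96.
Offset 7: leading byte 0xEC = 11101100 → 3-byte char #3 = EC A0 A2.
Offset 10: leading byte 0xC9 = 11001001 → 2-byte char #4 = C9 B7.
Offset 12: leading byte 0xF0 = 11110000 → 4-byte char #5 = F0 9D 9A 8F.
Leading byte 0xF0 = 11110000 matches 11110xxx → 4-byte sequence.
Byte 1: 0xF0 = 11110000, payload 000 (3 bits).
Byte 2: 0x9D = 10011101 (10xxxxxx ✓), payload 011101.
Byte 3: 0x9A = 10011010 (10xxxxxx ✓), payload 011010.
Byte 4: 0x8F = 10001111 (10xxxxxx ✓), payload 001111.
Concatenate: 000011101011010001111 = 0x1D68F (21 bits → U+1D68F).

U+1D68F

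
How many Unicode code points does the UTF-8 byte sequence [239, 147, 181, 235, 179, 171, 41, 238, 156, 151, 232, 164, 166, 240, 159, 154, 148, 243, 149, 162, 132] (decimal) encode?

Byte at offset 0: 0xEF = 11101111 → 3-byte char (#1). Advance 3.
Byte at offset 3: 0xEB = 11101011 → 3-byte char (#2). Advance 3.
Byte at offset 6: 0x29 = 00101001 → 1-byte char (#3). Advance 1.
Byte at offset 7: 0xEE = 11101110 → 3-byte char (#4). Advance 3.
Byte at offset 10: 0xE8 = 11101000 → 3-byte char (#5). Advance 3.
Byte at offset 13: 0xF0 = 11110000 → 4-byte char (#6). Advance 4.
Byte at offset 17: 0xF3 = 11110011 → 4-byte char (#7). Advance 4.
Reached end at offset 21 after 7 code points.

7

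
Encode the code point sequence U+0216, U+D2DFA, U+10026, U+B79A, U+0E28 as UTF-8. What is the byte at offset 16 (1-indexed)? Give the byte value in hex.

1-indexed offset 16 is 0-indexed offset 15.
U+0216 → 2-byte form C8 96 at offsets 0–1.
U+D2DFA → 4-byte form F3 92 B7 BA at offsets 2–5.
U+10026 → 4-byte form F0 90 80 A6 at offsets 6–9.
U+B79A → 3-byte form EB 9E 9A at offsets 10–12.
U+0E28 → 3-byte form E0 B8 A8 at offsets 13–15.
Offset 15 falls in char 5's range; it's byte 3 of E0 B8 A8 = 0xA8.

0xA8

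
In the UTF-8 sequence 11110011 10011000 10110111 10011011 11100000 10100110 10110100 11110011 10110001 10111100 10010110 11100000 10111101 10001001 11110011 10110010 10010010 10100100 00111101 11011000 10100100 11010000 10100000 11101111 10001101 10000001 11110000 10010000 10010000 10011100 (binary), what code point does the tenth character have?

Offset 0: leading byte 0xF3 = 11110011 → 4-byte char #1 = F3 98 B7 9B.
Offset 4: leading byte 0xE0 = 11100000 → 3-byte char #2 = E0 A6 B4.
Offset 7: leading byte 0xF3 = 11110011 → 4-byte char #3 = F3 B1 BC 96.
Offset 11: leading byte 0xE0 = 11100000 → 3-byte char #4 = E0 BD 89.
Offset 14: leading byte 0xF3 = 11110011 → 4-byte char #5 = F3 B2 92 A4.
Offset 18: leading byte 0x3D = 00111101 → 1-byte char #6 = 3D.
Offset 19: leading byte 0xD8 = 11011000 → 2-byte char #7 = D8 A4.
Offset 21: leading byte 0xD0 = 11010000 → 2-byte char #8 = D0 A0.
Offset 23: leading byte 0xEF = 11101111 → 3-byte char #9 = EF 8D 81.
Offset 26: leading byte 0xF0 = 11110000 → 4-byte char #10 = F0 90 90 9C.
Leading byte 0xF0 = 11110000 matches 11110xxx → 4-byte sequence.
Byte 1: 0xF0 = 11110000, payload 000 (3 bits).
Byte 2: 0x90 = 10010000 (10xxxxxx ✓), payload 010000.
Byte 3: 0x90 = 10010000 (10xxxxxx ✓), payload 010000.
Byte 4: 0x9C = 10011100 (10xxxxxx ✓), payload 011100.
Concatenate: 000010000010000011100 = 0x1041C (21 bits → U+1041C).

U+1041C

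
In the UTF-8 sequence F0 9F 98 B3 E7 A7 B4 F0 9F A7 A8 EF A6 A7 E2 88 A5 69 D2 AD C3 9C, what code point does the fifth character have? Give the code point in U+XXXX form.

Offset 0: leading byte 0xF0 = 11110000 → 4-byte char #1 = F0 9F 98 B3.
Offset 4: leading byte 0xE7 = 11100111 → 3-byte char #2 = E7 A7 B4.
Offset 7: leading byte 0xF0 = 11110000 → 4-byte char #3 = F0 9F A7 A8.
Offset 11: leading byte 0xEF = 11101111 → 3-byte char #4 = EF A6 A7.
Offset 14: leading byte 0xE2 = 11100010 → 3-byte char #5 = E2 88 A5.
Leading byte 0xE2 = 11100010 matches 1110xxxx → 3-byte sequence.
Byte 1: 0xE2 = 11100010, payload 0010 (4 bits).
Byte 2: 0x88 = 10001000 (10xxxxxx ✓), payload 001000.
Byte 3: 0xA5 = 10100101 (10xxxxxx ✓), payload 100101.
Concatenate: 0010001000100101 = 0x2225 (16 bits → U+2225).

U+2225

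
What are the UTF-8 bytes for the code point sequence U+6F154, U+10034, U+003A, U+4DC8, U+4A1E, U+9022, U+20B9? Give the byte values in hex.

F1 AF 85 94 F0 90 80 B4 3A E4 B7 88 E4 A8 9E E9 80 A2 E2 82 B9

U+6F154: 4-byte form → F1 AF 85 94.
U+10034: 4-byte form → F0 90 80 B4.
U+003A: 1-byte form → 3A.
U+4DC8: 3-byte form → E4 B7 88.
U+4A1E: 3-byte form → E4 A8 9E.
U+9022: 3-byte form → E9 80 A2.
U+20B9: 3-byte form → E2 82 B9.
Concatenated (21 bytes): F1 AF 85 94 F0 90 80 B4 3A E4 B7 88 E4 A8 9E E9 80 A2 E2 82 B9.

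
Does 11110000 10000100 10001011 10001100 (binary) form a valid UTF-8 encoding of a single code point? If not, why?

invalid (overlong encoding)

Leading byte 0xF0 = 11110000 → 4-byte form.
Continuation bytes all match 10xxxxxx. Payload decodes to 0x42CC.
But 0x42CC < 0x10000, the minimum for a 4-byte sequence — this is an overlong encoding.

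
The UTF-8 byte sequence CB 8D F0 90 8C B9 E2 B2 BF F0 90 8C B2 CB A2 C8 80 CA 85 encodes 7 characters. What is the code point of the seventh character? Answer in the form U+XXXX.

U+0285

Offset 0: leading byte 0xCB = 11001011 → 2-byte char #1 = CB 8D.
Offset 2: leading byte 0xF0 = 11110000 → 4-byte char #2 = F0 90 8C B9.
Offset 6: leading byte 0xE2 = 11100010 → 3-byte char #3 = E2 B2 BF.
Offset 9: leading byte 0xF0 = 11110000 → 4-byte char #4 = F0 90 8C B2.
Offset 13: leading byte 0xCB = 11001011 → 2-byte char #5 = CB A2.
Offset 15: leading byte 0xC8 = 11001000 → 2-byte char #6 = C8 80.
Offset 17: leading byte 0xCA = 11001010 → 2-byte char #7 = CA 85.
Leading byte 0xCA = 11001010 matches 110xxxxx → 2-byte sequence.
Byte 1: 0xCA = 11001010, payload 01010 (5 bits).
Byte 2: 0x85 = 10000101 (10xxxxxx ✓), payload 000101.
Concatenate: 01010000101 = 0x285 (11 bits → U+0285).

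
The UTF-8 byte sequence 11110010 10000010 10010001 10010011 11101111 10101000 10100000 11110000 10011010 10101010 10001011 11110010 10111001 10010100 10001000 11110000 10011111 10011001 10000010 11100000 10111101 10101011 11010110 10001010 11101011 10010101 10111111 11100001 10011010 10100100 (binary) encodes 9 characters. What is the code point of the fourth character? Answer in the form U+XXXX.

Offset 0: leading byte 0xF2 = 11110010 → 4-byte char #1 = F2 82 91 93.
Offset 4: leading byte 0xEF = 11101111 → 3-byte char #2 = EF A8 A0.
Offset 7: leading byte 0xF0 = 11110000 → 4-byte char #3 = F0 9A AA 8B.
Offset 11: leading byte 0xF2 = 11110010 → 4-byte char #4 = F2 B9 94 88.
Leading byte 0xF2 = 11110010 matches 11110xxx → 4-byte sequence.
Byte 1: 0xF2 = 11110010, payload 010 (3 bits).
Byte 2: 0xB9 = 10111001 (10xxxxxx ✓), payload 111001.
Byte 3: 0x94 = 10010100 (10xxxxxx ✓), payload 010100.
Byte 4: 0x88 = 10001000 (10xxxxxx ✓), payload 001000.
Concatenate: 010111001010100001000 = 0xB9508 (21 bits → U+B9508).

U+B9508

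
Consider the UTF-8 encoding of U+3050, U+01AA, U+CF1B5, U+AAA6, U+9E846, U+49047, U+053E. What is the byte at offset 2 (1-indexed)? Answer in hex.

0x81

1-indexed offset 2 is 0-indexed offset 1.
U+3050 → 3-byte form E3 81 90 at offsets 0–2.
Offset 1 falls in char 1's range; it's byte 2 of E3 81 90 = 0x81.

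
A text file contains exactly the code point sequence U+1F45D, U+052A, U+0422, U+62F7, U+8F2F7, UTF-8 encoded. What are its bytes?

F0 9F 91 9D D4 AA D0 A2 E6 8B B7 F2 8F 8B B7

U+1F45D: 4-byte form → F0 9F 91 9D.
U+052A: 2-byte form → D4 AA.
U+0422: 2-byte form → D0 A2.
U+62F7: 3-byte form → E6 8B B7.
U+8F2F7: 4-byte form → F2 8F 8B B7.
Concatenated (15 bytes): F0 9F 91 9D D4 AA D0 A2 E6 8B B7 F2 8F 8B B7.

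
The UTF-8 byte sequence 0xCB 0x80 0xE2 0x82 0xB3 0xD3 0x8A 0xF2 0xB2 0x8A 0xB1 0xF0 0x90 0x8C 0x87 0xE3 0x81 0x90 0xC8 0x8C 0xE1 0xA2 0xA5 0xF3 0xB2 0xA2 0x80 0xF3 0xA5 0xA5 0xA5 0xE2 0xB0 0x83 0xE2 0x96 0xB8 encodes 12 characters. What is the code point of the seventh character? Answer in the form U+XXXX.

U+020C

Offset 0: leading byte 0xCB = 11001011 → 2-byte char #1 = CB 80.
Offset 2: leading byte 0xE2 = 11100010 → 3-byte char #2 = E2 82 B3.
Offset 5: leading byte 0xD3 = 11010011 → 2-byte char #3 = D3 8A.
Offset 7: leading byte 0xF2 = 11110010 → 4-byte char #4 = F2 B2 8A B1.
Offset 11: leading byte 0xF0 = 11110000 → 4-byte char #5 = F0 90 8C 87.
Offset 15: leading byte 0xE3 = 11100011 → 3-byte char #6 = E3 81 90.
Offset 18: leading byte 0xC8 = 11001000 → 2-byte char #7 = C8 8C.
Leading byte 0xC8 = 11001000 matches 110xxxxx → 2-byte sequence.
Byte 1: 0xC8 = 11001000, payload 01000 (5 bits).
Byte 2: 0x8C = 10001100 (10xxxxxx ✓), payload 001100.
Concatenate: 01000001100 = 0x20C (11 bits → U+020C).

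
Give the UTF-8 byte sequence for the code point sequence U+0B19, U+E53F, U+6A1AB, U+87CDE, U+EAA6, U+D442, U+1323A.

U+0B19: 3-byte form → E0 AC 99.
U+E53F: 3-byte form → EE 94 BF.
U+6A1AB: 4-byte form → F1 AA 86 AB.
U+87CDE: 4-byte form → F2 87 B3 9E.
U+EAA6: 3-byte form → EE AA A6.
U+D442: 3-byte form → ED 91 82.
U+1323A: 4-byte form → F0 93 88 BA.
Concatenated (24 bytes): E0 AC 99 EE 94 BF F1 AA 86 AB F2 87 B3 9E EE AA A6 ED 91 82 F0 93 88 BA.

E0 AC 99 EE 94 BF F1 AA 86 AB F2 87 B3 9E EE AA A6 ED 91 82 F0 93 88 BA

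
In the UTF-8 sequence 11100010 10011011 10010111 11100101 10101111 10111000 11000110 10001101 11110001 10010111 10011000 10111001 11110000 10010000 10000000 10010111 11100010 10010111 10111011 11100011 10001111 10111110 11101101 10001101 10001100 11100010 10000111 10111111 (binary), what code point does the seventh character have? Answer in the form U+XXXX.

U+33FE

Offset 0: leading byte 0xE2 = 11100010 → 3-byte char #1 = E2 9B 97.
Offset 3: leading byte 0xE5 = 11100101 → 3-byte char #2 = E5 AF B8.
Offset 6: leading byte 0xC6 = 11000110 → 2-byte char #3 = C6 8D.
Offset 8: leading byte 0xF1 = 11110001 → 4-byte char #4 = F1 97 98 B9.
Offset 12: leading byte 0xF0 = 11110000 → 4-byte char #5 = F0 90 80 97.
Offset 16: leading byte 0xE2 = 11100010 → 3-byte char #6 = E2 97 BB.
Offset 19: leading byte 0xE3 = 11100011 → 3-byte char #7 = E3 8F BE.
Leading byte 0xE3 = 11100011 matches 1110xxxx → 3-byte sequence.
Byte 1: 0xE3 = 11100011, payload 0011 (4 bits).
Byte 2: 0x8F = 10001111 (10xxxxxx ✓), payload 001111.
Byte 3: 0xBE = 10111110 (10xxxxxx ✓), payload 111110.
Concatenate: 0011001111111110 = 0x33FE (16 bits → U+33FE).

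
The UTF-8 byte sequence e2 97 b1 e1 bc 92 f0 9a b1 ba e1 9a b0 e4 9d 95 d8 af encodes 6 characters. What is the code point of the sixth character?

U+062F

Offset 0: leading byte 0xE2 = 11100010 → 3-byte char #1 = E2 97 B1.
Offset 3: leading byte 0xE1 = 11100001 → 3-byte char #2 = E1 BC 92.
Offset 6: leading byte 0xF0 = 11110000 → 4-byte char #3 = F0 9A B1 BA.
Offset 10: leading byte 0xE1 = 11100001 → 3-byte char #4 = E1 9A B0.
Offset 13: leading byte 0xE4 = 11100100 → 3-byte char #5 = E4 9D 95.
Offset 16: leading byte 0xD8 = 11011000 → 2-byte char #6 = D8 AF.
Leading byte 0xD8 = 11011000 matches 110xxxxx → 2-byte sequence.
Byte 1: 0xD8 = 11011000, payload 11000 (5 bits).
Byte 2: 0xAF = 10101111 (10xxxxxx ✓), payload 101111.
Concatenate: 11000101111 = 0x62F (11 bits → U+062F).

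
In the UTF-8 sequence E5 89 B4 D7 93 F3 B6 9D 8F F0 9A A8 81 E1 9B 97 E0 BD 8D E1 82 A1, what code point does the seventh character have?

Offset 0: leading byte 0xE5 = 11100101 → 3-byte char #1 = E5 89 B4.
Offset 3: leading byte 0xD7 = 11010111 → 2-byte char #2 = D7 93.
Offset 5: leading byte 0xF3 = 11110011 → 4-byte char #3 = F3 B6 9D 8F.
Offset 9: leading byte 0xF0 = 11110000 → 4-byte char #4 = F0 9A A8 81.
Offset 13: leading byte 0xE1 = 11100001 → 3-byte char #5 = E1 9B 97.
Offset 16: leading byte 0xE0 = 11100000 → 3-byte char #6 = E0 BD 8D.
Offset 19: leading byte 0xE1 = 11100001 → 3-byte char #7 = E1 82 A1.
Leading byte 0xE1 = 11100001 matches 1110xxxx → 3-byte sequence.
Byte 1: 0xE1 = 11100001, payload 0001 (4 bits).
Byte 2: 0x82 = 10000010 (10xxxxxx ✓), payload 000010.
Byte 3: 0xA1 = 10100001 (10xxxxxx ✓), payload 100001.
Concatenate: 0001000010100001 = 0x10A1 (16 bits → U+10A1).

U+10A1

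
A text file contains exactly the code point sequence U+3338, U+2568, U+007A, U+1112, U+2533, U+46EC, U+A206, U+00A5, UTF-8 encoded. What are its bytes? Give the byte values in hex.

E3 8C B8 E2 95 A8 7A E1 84 92 E2 94 B3 E4 9B AC EA 88 86 C2 A5

U+3338: 3-byte form → E3 8C B8.
U+2568: 3-byte form → E2 95 A8.
U+007A: 1-byte form → 7A.
U+1112: 3-byte form → E1 84 92.
U+2533: 3-byte form → E2 94 B3.
U+46EC: 3-byte form → E4 9B AC.
U+A206: 3-byte form → EA 88 86.
U+00A5: 2-byte form → C2 A5.
Concatenated (21 bytes): E3 8C B8 E2 95 A8 7A E1 84 92 E2 94 B3 E4 9B AC EA 88 86 C2 A5.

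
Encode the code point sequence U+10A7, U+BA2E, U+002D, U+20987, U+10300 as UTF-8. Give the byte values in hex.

U+10A7: 3-byte form → E1 82 A7.
U+BA2E: 3-byte form → EB A8 AE.
U+002D: 1-byte form → 2D.
U+20987: 4-byte form → F0 A0 A6 87.
U+10300: 4-byte form → F0 90 8C 80.
Concatenated (15 bytes): E1 82 A7 EB A8 AE 2D F0 A0 A6 87 F0 90 8C 80.

E1 82 A7 EB A8 AE 2D F0 A0 A6 87 F0 90 8C 80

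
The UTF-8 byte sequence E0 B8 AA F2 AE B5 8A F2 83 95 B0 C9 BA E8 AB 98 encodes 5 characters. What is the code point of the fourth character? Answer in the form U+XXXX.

U+027A

Offset 0: leading byte 0xE0 = 11100000 → 3-byte char #1 = E0 B8 AA.
Offset 3: leading byte 0xF2 = 11110010 → 4-byte char #2 = F2 AE B5 8A.
Offset 7: leading byte 0xF2 = 11110010 → 4-byte char #3 = F2 83 95 B0.
Offset 11: leading byte 0xC9 = 11001001 → 2-byte char #4 = C9 BA.
Leading byte 0xC9 = 11001001 matches 110xxxxx → 2-byte sequence.
Byte 1: 0xC9 = 11001001, payload 01001 (5 bits).
Byte 2: 0xBA = 10111010 (10xxxxxx ✓), payload 111010.
Concatenate: 01001111010 = 0x27A (11 bits → U+027A).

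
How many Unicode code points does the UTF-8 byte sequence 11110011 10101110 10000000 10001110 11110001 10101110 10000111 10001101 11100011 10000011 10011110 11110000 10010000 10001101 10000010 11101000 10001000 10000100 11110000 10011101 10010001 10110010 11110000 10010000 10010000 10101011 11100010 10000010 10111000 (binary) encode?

Byte at offset 0: 0xF3 = 11110011 → 4-byte char (#1). Advance 4.
Byte at offset 4: 0xF1 = 11110001 → 4-byte char (#2). Advance 4.
Byte at offset 8: 0xE3 = 11100011 → 3-byte char (#3). Advance 3.
Byte at offset 11: 0xF0 = 11110000 → 4-byte char (#4). Advance 4.
Byte at offset 15: 0xE8 = 11101000 → 3-byte char (#5). Advance 3.
Byte at offset 18: 0xF0 = 11110000 → 4-byte char (#6). Advance 4.
Byte at offset 22: 0xF0 = 11110000 → 4-byte char (#7). Advance 4.
Byte at offset 26: 0xE2 = 11100010 → 3-byte char (#8). Advance 3.
Reached end at offset 29 after 8 code points.

8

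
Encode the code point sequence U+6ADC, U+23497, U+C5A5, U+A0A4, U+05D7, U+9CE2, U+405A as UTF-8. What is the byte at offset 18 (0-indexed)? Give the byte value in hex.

U+6ADC → 3-byte form E6 AB 9C at offsets 0–2.
U+23497 → 4-byte form F0 A3 92 97 at offsets 3–6.
U+C5A5 → 3-byte form EC 96 A5 at offsets 7–9.
U+A0A4 → 3-byte form EA 82 A4 at offsets 10–12.
U+05D7 → 2-byte form D7 97 at offsets 13–14.
U+9CE2 → 3-byte form E9 B3 A2 at offsets 15–17.
U+405A → 3-byte form E4 81 9A at offsets 18–20.
Offset 18 falls in char 7's range; it's byte 1 of E4 81 9A = 0xE4.

0xE4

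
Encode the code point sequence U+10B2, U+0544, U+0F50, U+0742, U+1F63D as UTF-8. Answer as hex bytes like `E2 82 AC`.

U+10B2: 3-byte form → E1 82 B2.
U+0544: 2-byte form → D5 84.
U+0F50: 3-byte form → E0 BD 90.
U+0742: 2-byte form → DD 82.
U+1F63D: 4-byte form → F0 9F 98 BD.
Concatenated (14 bytes): E1 82 B2 D5 84 E0 BD 90 DD 82 F0 9F 98 BD.

E1 82 B2 D5 84 E0 BD 90 DD 82 F0 9F 98 BD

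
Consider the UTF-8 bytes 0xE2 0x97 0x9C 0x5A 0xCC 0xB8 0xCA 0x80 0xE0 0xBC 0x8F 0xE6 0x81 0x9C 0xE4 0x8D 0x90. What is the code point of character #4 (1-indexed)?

U+0280

Offset 0: leading byte 0xE2 = 11100010 → 3-byte char #1 = E2 97 9C.
Offset 3: leading byte 0x5A = 01011010 → 1-byte char #2 = 5A.
Offset 4: leading byte 0xCC = 11001100 → 2-byte char #3 = CC B8.
Offset 6: leading byte 0xCA = 11001010 → 2-byte char #4 = CA 80.
Leading byte 0xCA = 11001010 matches 110xxxxx → 2-byte sequence.
Byte 1: 0xCA = 11001010, payload 01010 (5 bits).
Byte 2: 0x80 = 10000000 (10xxxxxx ✓), payload 000000.
Concatenate: 01010000000 = 0x280 (11 bits → U+0280).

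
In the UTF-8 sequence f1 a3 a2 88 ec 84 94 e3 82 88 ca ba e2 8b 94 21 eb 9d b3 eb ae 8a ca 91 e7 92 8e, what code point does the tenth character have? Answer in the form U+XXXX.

Offset 0: leading byte 0xF1 = 11110001 → 4-byte char #1 = F1 A3 A2 88.
Offset 4: leading byte 0xEC = 11101100 → 3-byte char #2 = EC 84 94.
Offset 7: leading byte 0xE3 = 11100011 → 3-byte char #3 = E3 82 88.
Offset 10: leading byte 0xCA = 11001010 → 2-byte char #4 = CA BA.
Offset 12: leading byte 0xE2 = 11100010 → 3-byte char #5 = E2 8B 94.
Offset 15: leading byte 0x21 = 00100001 → 1-byte char #6 = 21.
Offset 16: leading byte 0xEB = 11101011 → 3-byte char #7 = EB 9D B3.
Offset 19: leading byte 0xEB = 11101011 → 3-byte char #8 = EB AE 8A.
Offset 22: leading byte 0xCA = 11001010 → 2-byte char #9 = CA 91.
Offset 24: leading byte 0xE7 = 11100111 → 3-byte char #10 = E7 92 8E.
Leading byte 0xE7 = 11100111 matches 1110xxxx → 3-byte sequence.
Byte 1: 0xE7 = 11100111, payload 0111 (4 bits).
Byte 2: 0x92 = 10010010 (10xxxxxx ✓), payload 010010.
Byte 3: 0x8E = 10001110 (10xxxxxx ✓), payload 001110.
Concatenate: 0111010010001110 = 0x748E (16 bits → U+748E).

U+748E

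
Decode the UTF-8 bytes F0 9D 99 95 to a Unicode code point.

Leading byte 0xF0 = 11110000 matches 11110xxx → 4-byte sequence.
Byte 1: 0xF0 = 11110000, payload 000 (3 bits).
Byte 2: 0x9D = 10011101 (10xxxxxx ✓), payload 011101.
Byte 3: 0x99 = 10011001 (10xxxxxx ✓), payload 011001.
Byte 4: 0x95 = 10010101 (10xxxxxx ✓), payload 010101.
Concatenate: 000011101011001010101 = 0x1D655 (21 bits → U+1D655).

U+1D655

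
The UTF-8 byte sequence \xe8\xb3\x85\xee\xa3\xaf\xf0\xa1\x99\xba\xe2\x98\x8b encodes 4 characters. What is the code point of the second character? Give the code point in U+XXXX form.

Offset 0: leading byte 0xE8 = 11101000 → 3-byte char #1 = E8 B3 85.
Offset 3: leading byte 0xEE = 11101110 → 3-byte char #2 = EE A3 AF.
Leading byte 0xEE = 11101110 matches 1110xxxx → 3-byte sequence.
Byte 1: 0xEE = 11101110, payload 1110 (4 bits).
Byte 2: 0xA3 = 10100011 (10xxxxxx ✓), payload 100011.
Byte 3: 0xAF = 10101111 (10xxxxxx ✓), payload 101111.
Concatenate: 1110100011101111 = 0xE8EF (16 bits → U+E8EF).

U+E8EF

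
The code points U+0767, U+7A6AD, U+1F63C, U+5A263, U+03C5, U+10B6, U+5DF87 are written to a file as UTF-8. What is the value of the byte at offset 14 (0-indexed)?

U+0767 → 2-byte form DD A7 at offsets 0–1.
U+7A6AD → 4-byte form F1 BA 9A AD at offsets 2–5.
U+1F63C → 4-byte form F0 9F 98 BC at offsets 6–9.
U+5A263 → 4-byte form F1 9A 89 A3 at offsets 10–13.
U+03C5 → 2-byte form CF 85 at offsets 14–15.
Offset 14 falls in char 5's range; it's byte 1 of CF 85 = 0xCF.

0xCF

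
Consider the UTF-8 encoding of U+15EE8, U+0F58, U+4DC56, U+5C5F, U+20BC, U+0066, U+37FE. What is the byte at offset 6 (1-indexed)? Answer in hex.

0xBD

1-indexed offset 6 is 0-indexed offset 5.
U+15EE8 → 4-byte form F0 95 BB A8 at offsets 0–3.
U+0F58 → 3-byte form E0 BD 98 at offsets 4–6.
Offset 5 falls in char 2's range; it's byte 2 of E0 BD 98 = 0xBD.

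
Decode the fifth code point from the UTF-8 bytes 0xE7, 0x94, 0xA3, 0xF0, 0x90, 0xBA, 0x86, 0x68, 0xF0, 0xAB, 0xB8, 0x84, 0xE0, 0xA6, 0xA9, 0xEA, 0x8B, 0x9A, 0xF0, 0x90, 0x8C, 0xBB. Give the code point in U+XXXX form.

Offset 0: leading byte 0xE7 = 11100111 → 3-byte char #1 = E7 94 A3.
Offset 3: leading byte 0xF0 = 11110000 → 4-byte char #2 = F0 90 BA 86.
Offset 7: leading byte 0x68 = 01101000 → 1-byte char #3 = 68.
Offset 8: leading byte 0xF0 = 11110000 → 4-byte char #4 = F0 AB B8 84.
Offset 12: leading byte 0xE0 = 11100000 → 3-byte char #5 = E0 A6 A9.
Leading byte 0xE0 = 11100000 matches 1110xxxx → 3-byte sequence.
Byte 1: 0xE0 = 11100000, payload 0000 (4 bits).
Byte 2: 0xA6 = 10100110 (10xxxxxx ✓), payload 100110.
Byte 3: 0xA9 = 10101001 (10xxxxxx ✓), payload 101001.
Concatenate: 0000100110101001 = 0x9A9 (16 bits → U+09A9).

U+09A9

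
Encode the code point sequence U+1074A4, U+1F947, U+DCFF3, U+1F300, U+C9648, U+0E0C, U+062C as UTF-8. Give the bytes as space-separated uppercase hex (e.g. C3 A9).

U+1074A4: 4-byte form → F4 87 92 A4.
U+1F947: 4-byte form → F0 9F A5 87.
U+DCFF3: 4-byte form → F3 9C BF B3.
U+1F300: 4-byte form → F0 9F 8C 80.
U+C9648: 4-byte form → F3 89 99 88.
U+0E0C: 3-byte form → E0 B8 8C.
U+062C: 2-byte form → D8 AC.
Concatenated (25 bytes): F4 87 92 A4 F0 9F A5 87 F3 9C BF B3 F0 9F 8C 80 F3 89 99 88 E0 B8 8C D8 AC.

F4 87 92 A4 F0 9F A5 87 F3 9C BF B3 F0 9F 8C 80 F3 89 99 88 E0 B8 8C D8 AC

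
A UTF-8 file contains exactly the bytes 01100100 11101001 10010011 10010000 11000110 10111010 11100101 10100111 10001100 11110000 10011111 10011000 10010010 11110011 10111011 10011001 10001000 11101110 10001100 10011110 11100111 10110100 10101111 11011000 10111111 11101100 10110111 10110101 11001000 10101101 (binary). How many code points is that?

Byte at offset 0: 0x64 = 01100100 → 1-byte char (#1). Advance 1.
Byte at offset 1: 0xE9 = 11101001 → 3-byte char (#2). Advance 3.
Byte at offset 4: 0xC6 = 11000110 → 2-byte char (#3). Advance 2.
Byte at offset 6: 0xE5 = 11100101 → 3-byte char (#4). Advance 3.
Byte at offset 9: 0xF0 = 11110000 → 4-byte char (#5). Advance 4.
Byte at offset 13: 0xF3 = 11110011 → 4-byte char (#6). Advance 4.
Byte at offset 17: 0xEE = 11101110 → 3-byte char (#7). Advance 3.
Byte at offset 20: 0xE7 = 11100111 → 3-byte char (#8). Advance 3.
Byte at offset 23: 0xD8 = 11011000 → 2-byte char (#9). Advance 2.
Byte at offset 25: 0xEC = 11101100 → 3-byte char (#10). Advance 3.
Byte at offset 28: 0xC8 = 11001000 → 2-byte char (#11). Advance 2.
Reached end at offset 30 after 11 code points.

11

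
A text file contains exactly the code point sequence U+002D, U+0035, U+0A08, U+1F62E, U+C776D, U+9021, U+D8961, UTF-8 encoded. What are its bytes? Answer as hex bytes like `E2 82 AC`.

2D 35 E0 A8 88 F0 9F 98 AE F3 87 9D AD E9 80 A1 F3 98 A5 A1

U+002D: 1-byte form → 2D.
U+0035: 1-byte form → 35.
U+0A08: 3-byte form → E0 A8 88.
U+1F62E: 4-byte form → F0 9F 98 AE.
U+C776D: 4-byte form → F3 87 9D AD.
U+9021: 3-byte form → E9 80 A1.
U+D8961: 4-byte form → F3 98 A5 A1.
Concatenated (20 bytes): 2D 35 E0 A8 88 F0 9F 98 AE F3 87 9D AD E9 80 A1 F3 98 A5 A1.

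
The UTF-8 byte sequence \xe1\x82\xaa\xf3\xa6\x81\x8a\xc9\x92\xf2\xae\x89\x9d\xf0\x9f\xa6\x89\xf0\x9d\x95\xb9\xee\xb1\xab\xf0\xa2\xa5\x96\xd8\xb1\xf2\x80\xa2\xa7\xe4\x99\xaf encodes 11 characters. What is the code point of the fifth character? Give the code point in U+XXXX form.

U+1F989

Offset 0: leading byte 0xE1 = 11100001 → 3-byte char #1 = E1 82 AA.
Offset 3: leading byte 0xF3 = 11110011 → 4-byte char #2 = F3 A6 81 8A.
Offset 7: leading byte 0xC9 = 11001001 → 2-byte char #3 = C9 92.
Offset 9: leading byte 0xF2 = 11110010 → 4-byte char #4 = F2 AE 89 9D.
Offset 13: leading byte 0xF0 = 11110000 → 4-byte char #5 = F0 9F A6 89.
Leading byte 0xF0 = 11110000 matches 11110xxx → 4-byte sequence.
Byte 1: 0xF0 = 11110000, payload 000 (3 bits).
Byte 2: 0x9F = 10011111 (10xxxxxx ✓), payload 011111.
Byte 3: 0xA6 = 10100110 (10xxxxxx ✓), payload 100110.
Byte 4: 0x89 = 10001001 (10xxxxxx ✓), payload 001001.
Concatenate: 000011111100110001001 = 0x1F989 (21 bits → U+1F989).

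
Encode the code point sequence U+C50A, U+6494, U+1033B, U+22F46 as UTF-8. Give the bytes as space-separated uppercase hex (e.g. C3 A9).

EC 94 8A E6 92 94 F0 90 8C BB F0 A2 BD 86

U+C50A: 3-byte form → EC 94 8A.
U+6494: 3-byte form → E6 92 94.
U+1033B: 4-byte form → F0 90 8C BB.
U+22F46: 4-byte form → F0 A2 BD 86.
Concatenated (14 bytes): EC 94 8A E6 92 94 F0 90 8C BB F0 A2 BD 86.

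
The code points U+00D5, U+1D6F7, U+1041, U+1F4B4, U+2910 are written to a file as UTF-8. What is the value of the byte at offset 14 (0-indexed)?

U+00D5 → 2-byte form C3 95 at offsets 0–1.
U+1D6F7 → 4-byte form F0 9D 9B B7 at offsets 2–5.
U+1041 → 3-byte form E1 81 81 at offsets 6–8.
U+1F4B4 → 4-byte form F0 9F 92 B4 at offsets 9–12.
U+2910 → 3-byte form E2 A4 90 at offsets 13–15.
Offset 14 falls in char 5's range; it's byte 2 of E2 A4 90 = 0xA4.

0xA4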